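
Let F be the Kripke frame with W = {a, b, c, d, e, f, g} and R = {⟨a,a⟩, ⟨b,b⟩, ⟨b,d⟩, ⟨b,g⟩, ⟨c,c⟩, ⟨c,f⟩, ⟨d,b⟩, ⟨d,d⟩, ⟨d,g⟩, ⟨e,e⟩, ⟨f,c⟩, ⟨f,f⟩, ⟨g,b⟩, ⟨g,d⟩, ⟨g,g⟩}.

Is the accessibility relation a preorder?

Yes

Reflexive: yes — every world is R-related to itself.
Transitive: yes — every two-step R-path is closed by a direct edge.
So R is a preorder.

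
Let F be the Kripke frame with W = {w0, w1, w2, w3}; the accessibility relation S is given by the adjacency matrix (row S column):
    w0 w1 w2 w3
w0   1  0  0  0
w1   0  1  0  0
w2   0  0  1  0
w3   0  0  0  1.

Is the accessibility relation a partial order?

Yes

Reflexive: yes — every world is S-related to itself.
Transitive: yes — every two-step S-path is closed by a direct edge.
Antisymmetric: yes — no distinct pair is related both ways.
So S is a partial order.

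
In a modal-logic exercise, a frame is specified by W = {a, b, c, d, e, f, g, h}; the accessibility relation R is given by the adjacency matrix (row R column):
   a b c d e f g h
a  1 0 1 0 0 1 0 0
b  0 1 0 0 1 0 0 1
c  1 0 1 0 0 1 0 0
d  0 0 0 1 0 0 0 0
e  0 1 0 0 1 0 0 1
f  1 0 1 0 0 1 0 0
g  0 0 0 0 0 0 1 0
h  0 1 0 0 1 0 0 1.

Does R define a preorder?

Reflexive: yes — every world is R-related to itself.
Transitive: yes — every two-step R-path is closed by a direct edge.
So R is a preorder.

Yes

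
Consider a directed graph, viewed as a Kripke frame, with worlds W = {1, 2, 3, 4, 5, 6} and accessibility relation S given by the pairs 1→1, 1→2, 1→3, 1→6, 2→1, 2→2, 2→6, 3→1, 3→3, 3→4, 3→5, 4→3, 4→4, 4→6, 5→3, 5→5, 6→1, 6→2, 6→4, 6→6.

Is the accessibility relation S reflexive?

Yes

Reflexive: yes — every world is S-related to itself.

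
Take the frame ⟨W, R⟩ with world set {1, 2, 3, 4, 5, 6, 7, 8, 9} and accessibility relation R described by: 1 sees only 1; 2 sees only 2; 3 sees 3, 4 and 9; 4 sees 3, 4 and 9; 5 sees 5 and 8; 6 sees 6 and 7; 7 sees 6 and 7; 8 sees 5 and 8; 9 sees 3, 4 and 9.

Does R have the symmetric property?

Symmetric: yes — every pair in R has its reverse in R.

Yes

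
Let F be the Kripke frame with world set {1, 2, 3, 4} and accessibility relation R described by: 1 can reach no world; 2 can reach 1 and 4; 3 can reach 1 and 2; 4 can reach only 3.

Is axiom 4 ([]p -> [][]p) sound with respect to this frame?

No

The schema 4 characterises exactly the transitive frames.
Transitive: no — 2 R 4 and 4 R 3, but not 2 R 3.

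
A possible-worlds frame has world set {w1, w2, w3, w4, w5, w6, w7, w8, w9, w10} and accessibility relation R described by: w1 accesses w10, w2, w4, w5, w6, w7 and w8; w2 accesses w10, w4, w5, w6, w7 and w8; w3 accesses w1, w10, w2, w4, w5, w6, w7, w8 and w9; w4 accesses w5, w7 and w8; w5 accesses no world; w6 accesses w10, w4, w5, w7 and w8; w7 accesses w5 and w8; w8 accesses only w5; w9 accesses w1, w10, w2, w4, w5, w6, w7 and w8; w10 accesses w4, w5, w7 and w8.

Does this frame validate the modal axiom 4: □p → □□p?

Axiom 4 corresponds to the accessibility relation being transitive.
Transitive: yes — every two-step R-path is closed by a direct edge.

Yes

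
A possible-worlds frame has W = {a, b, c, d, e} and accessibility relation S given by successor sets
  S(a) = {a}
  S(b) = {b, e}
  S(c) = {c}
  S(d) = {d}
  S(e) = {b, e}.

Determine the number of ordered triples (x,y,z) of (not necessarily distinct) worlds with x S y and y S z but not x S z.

0

S is transitive; there are no such tuples.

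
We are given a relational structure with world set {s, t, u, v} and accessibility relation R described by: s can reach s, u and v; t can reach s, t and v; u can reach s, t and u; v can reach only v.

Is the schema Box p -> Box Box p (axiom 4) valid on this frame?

No

The schema 4 characterises exactly the transitive frames.
Transitive: no — s R u and u R t, but not s R t.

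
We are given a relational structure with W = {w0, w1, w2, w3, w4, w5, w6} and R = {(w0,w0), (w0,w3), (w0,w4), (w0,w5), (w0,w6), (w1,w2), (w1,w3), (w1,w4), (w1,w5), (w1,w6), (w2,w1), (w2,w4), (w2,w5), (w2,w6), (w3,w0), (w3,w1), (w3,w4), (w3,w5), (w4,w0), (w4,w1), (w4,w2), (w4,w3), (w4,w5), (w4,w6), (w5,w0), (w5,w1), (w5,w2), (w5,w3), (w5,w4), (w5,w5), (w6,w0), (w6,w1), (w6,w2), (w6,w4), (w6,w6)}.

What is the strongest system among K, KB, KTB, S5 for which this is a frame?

KB

Symmetric (axiom B): yes — every pair in R has its reverse in R.
Reflexive (axiom T): no — w1 is not related to itself.
Euclidean (axiom 5): no — w0 R w3 and w0 R w6, but not w3 R w6.
So F validates K, KB; KTB would additionally require R to be reflexive. The strongest is KB.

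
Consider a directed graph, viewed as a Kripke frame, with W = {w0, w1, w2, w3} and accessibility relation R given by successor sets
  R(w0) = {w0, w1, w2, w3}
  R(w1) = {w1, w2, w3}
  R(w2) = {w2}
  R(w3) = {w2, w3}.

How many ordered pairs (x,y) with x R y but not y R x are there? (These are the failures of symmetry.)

6

Enumerating: (w0,w1), (w0,w2), (w0,w3), (w1,w2), (w1,w3), (w3,w2).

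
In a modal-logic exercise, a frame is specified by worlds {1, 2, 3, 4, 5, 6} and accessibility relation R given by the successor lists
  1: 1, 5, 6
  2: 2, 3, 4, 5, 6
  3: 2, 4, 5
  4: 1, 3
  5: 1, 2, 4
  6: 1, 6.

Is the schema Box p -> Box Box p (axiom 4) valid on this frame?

No

By correspondence theory, 4 is valid on a frame iff R is transitive.
Transitive: no — 1 R 5 and 5 R 2, but not 1 R 2.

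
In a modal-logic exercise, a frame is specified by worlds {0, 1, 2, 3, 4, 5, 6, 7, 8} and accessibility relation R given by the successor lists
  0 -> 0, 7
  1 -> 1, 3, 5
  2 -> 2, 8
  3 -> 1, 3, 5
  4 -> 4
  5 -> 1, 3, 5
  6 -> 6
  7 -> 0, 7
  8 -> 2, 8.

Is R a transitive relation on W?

Yes

Transitive: yes — every two-step R-path is closed by a direct edge.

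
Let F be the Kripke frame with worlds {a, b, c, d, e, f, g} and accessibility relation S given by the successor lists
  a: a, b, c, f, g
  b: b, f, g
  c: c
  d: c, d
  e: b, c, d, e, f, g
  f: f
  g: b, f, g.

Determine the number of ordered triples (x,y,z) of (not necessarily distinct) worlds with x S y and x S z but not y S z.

Enumerating: (a,b,a), (a,b,c), (a,c,a), (a,c,b), (a,c,f), (a,c,g), (a,f,a), (a,f,b), (a,f,c), (a,f,g), (a,g,a), (a,g,c), … and 25 more.
Total: 37.

37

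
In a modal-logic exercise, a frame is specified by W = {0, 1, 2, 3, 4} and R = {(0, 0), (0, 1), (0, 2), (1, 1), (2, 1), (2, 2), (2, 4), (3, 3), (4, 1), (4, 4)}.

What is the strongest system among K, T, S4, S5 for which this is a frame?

T

Reflexive (axiom T): yes — every world is R-related to itself.
Transitive (axiom 4): no — 0 R 2 and 2 R 4, but not 0 R 4.
Euclidean (axiom 5): no — 0 R 1 and 0 R 2, but not 1 R 2.
So F validates K, T; S4 would additionally require R to be transitive. The strongest is T.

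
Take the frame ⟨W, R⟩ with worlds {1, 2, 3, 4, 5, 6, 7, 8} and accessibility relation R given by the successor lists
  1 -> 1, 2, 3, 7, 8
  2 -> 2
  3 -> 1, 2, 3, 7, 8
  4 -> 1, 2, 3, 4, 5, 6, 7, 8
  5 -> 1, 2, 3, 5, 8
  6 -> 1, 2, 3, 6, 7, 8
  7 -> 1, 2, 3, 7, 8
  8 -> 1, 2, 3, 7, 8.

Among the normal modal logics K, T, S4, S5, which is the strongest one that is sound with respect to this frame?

T

Reflexive (axiom T): yes — every world is R-related to itself.
Transitive (axiom 4): no — 5 R 1 and 1 R 7, but not 5 R 7.
Euclidean (axiom 5): no — 1 R 2 and 1 R 3, but not 2 R 3.
So F validates K, T; S4 would additionally require R to be transitive. The strongest is T.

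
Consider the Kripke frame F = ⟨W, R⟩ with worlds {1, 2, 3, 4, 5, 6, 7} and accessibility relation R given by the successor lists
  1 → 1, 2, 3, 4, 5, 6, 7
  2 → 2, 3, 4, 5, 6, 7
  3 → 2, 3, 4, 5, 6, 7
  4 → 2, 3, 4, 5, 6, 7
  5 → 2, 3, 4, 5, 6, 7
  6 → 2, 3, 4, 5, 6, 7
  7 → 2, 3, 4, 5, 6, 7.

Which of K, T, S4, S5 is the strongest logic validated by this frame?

Reflexive (axiom T): yes — every world is R-related to itself.
Transitive (axiom 4): yes — every two-step R-path is closed by a direct edge.
Euclidean (axiom 5): no — 1 R 2 and 1 R 1, but not 2 R 1.
So F validates K, T, S4; S5 would additionally require R to be Euclidean. The strongest is S4.

S4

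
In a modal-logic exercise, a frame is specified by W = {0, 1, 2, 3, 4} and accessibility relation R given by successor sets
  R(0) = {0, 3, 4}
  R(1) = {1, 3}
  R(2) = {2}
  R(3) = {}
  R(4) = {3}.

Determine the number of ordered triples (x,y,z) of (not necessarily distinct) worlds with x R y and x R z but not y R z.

Enumerating: (0,3,0), (0,3,3), (0,3,4), (0,4,0), (0,4,4), (1,3,1), (1,3,3), (4,3,3).

8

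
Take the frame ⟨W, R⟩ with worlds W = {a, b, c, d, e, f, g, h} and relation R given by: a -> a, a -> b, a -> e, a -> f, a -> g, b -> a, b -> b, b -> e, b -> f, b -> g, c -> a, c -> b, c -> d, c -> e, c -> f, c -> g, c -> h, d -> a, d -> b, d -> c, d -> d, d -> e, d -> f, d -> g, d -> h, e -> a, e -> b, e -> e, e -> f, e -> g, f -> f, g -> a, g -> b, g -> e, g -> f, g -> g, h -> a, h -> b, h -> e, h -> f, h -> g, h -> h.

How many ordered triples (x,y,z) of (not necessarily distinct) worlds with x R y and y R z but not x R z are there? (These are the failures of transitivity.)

1

Enumerating: (c,d,c).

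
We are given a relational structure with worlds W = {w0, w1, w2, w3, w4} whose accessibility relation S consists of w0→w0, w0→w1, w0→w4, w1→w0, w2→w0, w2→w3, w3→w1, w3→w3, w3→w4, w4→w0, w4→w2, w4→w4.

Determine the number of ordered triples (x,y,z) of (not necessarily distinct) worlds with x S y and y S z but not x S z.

12

Enumerating: (w0,w4,w2), (w1,w0,w1), (w1,w0,w4), (w2,w0,w1), (w2,w0,w4), (w2,w3,w1), (w2,w3,w4), (w3,w1,w0), (w3,w4,w0), (w3,w4,w2), (w4,w0,w1), (w4,w2,w3).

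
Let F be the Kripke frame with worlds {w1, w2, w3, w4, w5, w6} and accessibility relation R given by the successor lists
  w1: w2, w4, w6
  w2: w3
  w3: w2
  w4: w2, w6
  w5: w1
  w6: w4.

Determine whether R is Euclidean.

Euclidean: no — w1 R w2 and w1 R w4, but not w2 R w4.

No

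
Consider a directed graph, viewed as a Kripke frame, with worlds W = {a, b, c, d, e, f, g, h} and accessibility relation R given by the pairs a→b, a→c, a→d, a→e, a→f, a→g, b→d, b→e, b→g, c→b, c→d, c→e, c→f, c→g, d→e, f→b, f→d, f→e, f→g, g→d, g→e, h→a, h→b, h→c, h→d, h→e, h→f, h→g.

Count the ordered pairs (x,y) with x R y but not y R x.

Enumerating: (a,b), (a,c), (a,d), (a,e), (a,f), (a,g), (b,d), (b,e), (b,g), (c,b), (c,d), (c,e), … and 16 more.
Total: 28.

28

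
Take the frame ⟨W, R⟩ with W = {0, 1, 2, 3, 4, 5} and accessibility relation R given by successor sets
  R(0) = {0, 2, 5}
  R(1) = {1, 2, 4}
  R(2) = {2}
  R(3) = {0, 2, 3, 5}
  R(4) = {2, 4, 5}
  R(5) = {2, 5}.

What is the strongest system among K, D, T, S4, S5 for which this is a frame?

T

Serial (axiom D): yes — every world has a successor (e.g. 0 R 0).
Reflexive (axiom T): yes — every world is R-related to itself.
Transitive (axiom 4): no — 1 R 4 and 4 R 5, but not 1 R 5.
Euclidean (axiom 5): no — 0 R 2 and 0 R 5, but not 2 R 5.
So F validates K, D, T; S4 would additionally require R to be transitive. The strongest is T.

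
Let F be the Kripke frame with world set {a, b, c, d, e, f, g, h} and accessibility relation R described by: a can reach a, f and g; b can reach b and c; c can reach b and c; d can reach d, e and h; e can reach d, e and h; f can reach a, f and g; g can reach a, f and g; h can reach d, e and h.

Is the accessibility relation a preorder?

Yes

Reflexive: yes — every world is R-related to itself.
Transitive: yes — every two-step R-path is closed by a direct edge.
So R is a preorder.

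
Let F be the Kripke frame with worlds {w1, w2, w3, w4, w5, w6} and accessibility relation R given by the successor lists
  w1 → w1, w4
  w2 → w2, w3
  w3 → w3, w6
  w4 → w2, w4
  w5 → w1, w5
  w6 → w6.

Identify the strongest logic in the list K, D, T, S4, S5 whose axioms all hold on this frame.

Serial (axiom D): yes — every world has a successor (e.g. w1 R w1).
Reflexive (axiom T): yes — every world is R-related to itself.
Transitive (axiom 4): no — w1 R w4 and w4 R w2, but not w1 R w2.
Euclidean (axiom 5): no — w1 R w4 and w1 R w1, but not w4 R w1.
So F validates K, D, T; S4 would additionally require R to be transitive. The strongest is T.

T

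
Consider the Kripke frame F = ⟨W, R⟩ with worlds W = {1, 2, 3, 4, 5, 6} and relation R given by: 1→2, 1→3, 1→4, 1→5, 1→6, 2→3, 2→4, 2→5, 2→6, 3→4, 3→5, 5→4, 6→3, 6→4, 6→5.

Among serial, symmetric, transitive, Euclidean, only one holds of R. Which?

Serial: no — 4 has no R-successor.
Symmetric: no — 1 R 2 but not 2 R 1.
Transitive: yes — every two-step R-path is closed by a direct edge.
Euclidean: no — 1 R 3 and 1 R 2, but not 3 R 2.
Only transitive holds.

transitive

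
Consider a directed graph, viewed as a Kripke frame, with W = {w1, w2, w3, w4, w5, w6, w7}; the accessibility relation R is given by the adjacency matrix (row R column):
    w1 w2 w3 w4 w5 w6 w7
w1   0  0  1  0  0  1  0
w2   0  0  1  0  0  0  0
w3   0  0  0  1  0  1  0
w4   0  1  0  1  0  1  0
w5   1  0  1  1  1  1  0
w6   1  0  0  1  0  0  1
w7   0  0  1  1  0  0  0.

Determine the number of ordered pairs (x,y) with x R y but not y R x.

Enumerating: (w1,w3), (w2,w3), (w3,w4), (w3,w6), (w4,w2), (w5,w1), (w5,w3), (w5,w4), (w5,w6), (w6,w7), (w7,w3), (w7,w4).

12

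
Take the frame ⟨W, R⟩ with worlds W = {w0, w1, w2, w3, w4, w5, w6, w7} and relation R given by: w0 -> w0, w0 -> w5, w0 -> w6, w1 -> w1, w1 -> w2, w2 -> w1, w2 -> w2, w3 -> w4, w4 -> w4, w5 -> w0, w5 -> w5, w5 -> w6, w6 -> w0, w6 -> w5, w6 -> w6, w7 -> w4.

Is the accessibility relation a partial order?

Reflexive: no — w3 is not related to itself.
Transitive: yes — every two-step R-path is closed by a direct edge.
Antisymmetric: no — w0 R w5 and w5 R w0 with w0 ≠ w5.
So R is not a partial order.

No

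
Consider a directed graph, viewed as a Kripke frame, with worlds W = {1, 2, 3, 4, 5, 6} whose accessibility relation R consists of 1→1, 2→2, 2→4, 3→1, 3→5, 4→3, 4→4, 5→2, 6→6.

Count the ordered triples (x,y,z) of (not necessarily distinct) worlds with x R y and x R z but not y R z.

6

Enumerating: (2,4,2), (3,1,5), (3,5,1), (3,5,5), (4,3,3), (4,3,4).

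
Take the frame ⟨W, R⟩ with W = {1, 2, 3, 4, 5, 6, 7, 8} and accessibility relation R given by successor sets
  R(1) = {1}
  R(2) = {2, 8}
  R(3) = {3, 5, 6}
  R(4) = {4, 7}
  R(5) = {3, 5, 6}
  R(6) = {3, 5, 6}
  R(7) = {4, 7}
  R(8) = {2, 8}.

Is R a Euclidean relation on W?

Yes

Euclidean: yes — any two successors of a common world are R-related.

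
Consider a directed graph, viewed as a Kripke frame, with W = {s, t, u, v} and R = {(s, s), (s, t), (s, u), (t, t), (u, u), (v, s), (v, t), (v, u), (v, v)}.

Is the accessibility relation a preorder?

Reflexive: yes — every world is R-related to itself.
Transitive: yes — every two-step R-path is closed by a direct edge.
So R is a preorder.

Yes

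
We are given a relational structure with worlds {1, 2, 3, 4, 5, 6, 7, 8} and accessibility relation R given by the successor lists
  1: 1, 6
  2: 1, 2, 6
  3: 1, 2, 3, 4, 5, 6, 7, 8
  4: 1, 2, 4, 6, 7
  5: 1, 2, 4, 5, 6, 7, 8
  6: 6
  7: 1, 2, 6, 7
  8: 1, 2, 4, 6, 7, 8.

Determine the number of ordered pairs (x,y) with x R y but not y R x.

Enumerating: (1,6), (2,1), (2,6), (3,1), (3,2), (3,4), (3,5), (3,6), (3,7), (3,8), (4,1), (4,2), … and 16 more.
Total: 28.

28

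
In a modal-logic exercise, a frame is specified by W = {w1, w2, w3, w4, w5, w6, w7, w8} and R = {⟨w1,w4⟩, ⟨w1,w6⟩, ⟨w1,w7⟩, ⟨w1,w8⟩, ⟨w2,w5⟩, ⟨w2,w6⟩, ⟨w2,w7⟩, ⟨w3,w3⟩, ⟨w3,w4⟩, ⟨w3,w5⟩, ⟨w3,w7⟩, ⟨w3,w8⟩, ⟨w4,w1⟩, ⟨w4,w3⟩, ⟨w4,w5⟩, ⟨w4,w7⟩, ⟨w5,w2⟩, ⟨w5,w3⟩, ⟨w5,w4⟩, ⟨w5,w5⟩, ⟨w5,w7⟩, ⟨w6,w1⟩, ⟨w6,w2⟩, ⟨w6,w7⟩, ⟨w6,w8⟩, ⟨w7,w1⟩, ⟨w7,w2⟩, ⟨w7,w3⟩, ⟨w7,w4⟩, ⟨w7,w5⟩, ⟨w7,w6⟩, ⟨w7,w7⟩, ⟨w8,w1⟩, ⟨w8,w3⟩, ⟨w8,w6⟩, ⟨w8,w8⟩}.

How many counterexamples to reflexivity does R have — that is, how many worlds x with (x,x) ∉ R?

4

Enumerating: w1, w2, w4, w6.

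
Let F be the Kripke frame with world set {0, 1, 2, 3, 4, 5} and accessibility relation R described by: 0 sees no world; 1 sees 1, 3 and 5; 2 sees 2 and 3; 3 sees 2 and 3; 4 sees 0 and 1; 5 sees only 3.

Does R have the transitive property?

Transitive: no — 1 R 3 and 3 R 2, but not 1 R 2.

No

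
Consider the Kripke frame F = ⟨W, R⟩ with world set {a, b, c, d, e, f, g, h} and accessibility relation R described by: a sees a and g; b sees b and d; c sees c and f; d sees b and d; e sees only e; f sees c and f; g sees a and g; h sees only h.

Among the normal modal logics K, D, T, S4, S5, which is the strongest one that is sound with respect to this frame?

Serial (axiom D): yes — every world has a successor (e.g. a R a).
Reflexive (axiom T): yes — every world is R-related to itself.
Transitive (axiom 4): yes — every two-step R-path is closed by a direct edge.
Euclidean (axiom 5): yes — any two successors of a common world are R-related.
So F validates K, D, T, S4, S5. The strongest is S5.

S5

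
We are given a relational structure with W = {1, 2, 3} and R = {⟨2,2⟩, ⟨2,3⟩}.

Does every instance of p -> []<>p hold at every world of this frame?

No

The schema B characterises exactly the symmetric frames.
Symmetric: no — 2 R 3 but not 3 R 2.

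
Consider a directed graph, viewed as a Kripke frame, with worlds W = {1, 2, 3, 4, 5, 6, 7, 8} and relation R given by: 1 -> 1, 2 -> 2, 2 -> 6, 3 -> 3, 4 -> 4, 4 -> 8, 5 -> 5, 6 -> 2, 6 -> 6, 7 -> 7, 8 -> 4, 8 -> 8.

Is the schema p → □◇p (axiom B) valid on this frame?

Yes

Axiom B corresponds to the accessibility relation being symmetric.
Symmetric: yes — every pair in R has its reverse in R.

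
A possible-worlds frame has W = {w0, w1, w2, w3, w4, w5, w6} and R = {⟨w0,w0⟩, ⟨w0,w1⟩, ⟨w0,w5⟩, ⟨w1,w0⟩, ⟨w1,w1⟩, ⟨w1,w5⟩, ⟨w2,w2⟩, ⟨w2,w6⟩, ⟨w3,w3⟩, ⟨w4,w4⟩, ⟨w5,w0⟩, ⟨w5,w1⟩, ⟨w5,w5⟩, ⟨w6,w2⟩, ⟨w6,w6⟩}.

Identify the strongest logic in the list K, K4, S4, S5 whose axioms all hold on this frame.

Transitive (axiom 4): yes — every two-step R-path is closed by a direct edge.
Reflexive (axiom T): yes — every world is R-related to itself.
Euclidean (axiom 5): yes — any two successors of a common world are R-related.
So F validates K, K4, S4, S5. The strongest is S5.

S5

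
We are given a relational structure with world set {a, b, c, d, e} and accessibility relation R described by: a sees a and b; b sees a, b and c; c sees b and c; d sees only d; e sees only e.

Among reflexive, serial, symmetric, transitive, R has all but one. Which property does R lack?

Reflexive: yes — every world is R-related to itself.
Serial: yes — every world has a successor (e.g. a R a).
Symmetric: yes — every pair in R has its reverse in R.
Transitive: no — a R b and b R c, but not a R c.
Only transitive fails.

transitive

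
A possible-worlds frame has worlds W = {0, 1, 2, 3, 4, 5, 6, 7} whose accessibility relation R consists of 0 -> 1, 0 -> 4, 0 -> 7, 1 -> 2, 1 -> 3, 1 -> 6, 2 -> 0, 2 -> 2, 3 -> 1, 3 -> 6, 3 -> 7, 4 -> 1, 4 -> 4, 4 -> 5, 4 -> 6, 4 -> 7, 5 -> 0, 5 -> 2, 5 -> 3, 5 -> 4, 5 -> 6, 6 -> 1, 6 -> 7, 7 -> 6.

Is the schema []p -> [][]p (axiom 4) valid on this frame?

No

The schema 4 characterises exactly the transitive frames.
Transitive: no — 0 R 1 and 1 R 2, but not 0 R 2.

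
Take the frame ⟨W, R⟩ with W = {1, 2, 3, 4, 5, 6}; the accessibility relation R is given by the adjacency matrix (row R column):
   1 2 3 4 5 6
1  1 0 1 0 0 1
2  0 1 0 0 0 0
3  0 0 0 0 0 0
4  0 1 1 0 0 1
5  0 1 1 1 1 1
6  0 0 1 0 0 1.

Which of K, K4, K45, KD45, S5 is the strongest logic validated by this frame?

Transitive (axiom 4): yes — every two-step R-path is closed by a direct edge.
Euclidean (axiom 5): no — 1 R 3 and 1 R 6, but not 3 R 6.
Serial (axiom D): no — 3 has no R-successor.
Reflexive (axiom T): no — 3 is not related to itself.
So F validates K, K4; K45 would additionally require R to be Euclidean. The strongest is K4.

K4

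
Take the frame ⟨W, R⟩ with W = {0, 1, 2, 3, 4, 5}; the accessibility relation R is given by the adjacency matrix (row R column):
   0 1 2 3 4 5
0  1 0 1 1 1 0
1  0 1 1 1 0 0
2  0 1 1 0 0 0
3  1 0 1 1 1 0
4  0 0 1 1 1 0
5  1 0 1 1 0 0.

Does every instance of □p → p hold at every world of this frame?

No

By correspondence theory, T is valid on a frame iff R is reflexive.
Reflexive: no — 5 is not related to itself.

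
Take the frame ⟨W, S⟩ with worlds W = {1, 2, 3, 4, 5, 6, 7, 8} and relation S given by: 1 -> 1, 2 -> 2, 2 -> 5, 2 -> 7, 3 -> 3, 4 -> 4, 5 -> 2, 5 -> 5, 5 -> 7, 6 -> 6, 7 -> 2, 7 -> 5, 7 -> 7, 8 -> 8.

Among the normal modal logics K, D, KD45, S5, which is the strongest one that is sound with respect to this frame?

S5

Serial (axiom D): yes — every world has a successor (e.g. 1 S 1).
Euclidean (axiom 5): yes — any two successors of a common world are S-related.
Transitive (axiom 4): yes — every two-step S-path is closed by a direct edge.
Reflexive (axiom T): yes — every world is S-related to itself.
So F validates K, D, KD45, S5. The strongest is S5.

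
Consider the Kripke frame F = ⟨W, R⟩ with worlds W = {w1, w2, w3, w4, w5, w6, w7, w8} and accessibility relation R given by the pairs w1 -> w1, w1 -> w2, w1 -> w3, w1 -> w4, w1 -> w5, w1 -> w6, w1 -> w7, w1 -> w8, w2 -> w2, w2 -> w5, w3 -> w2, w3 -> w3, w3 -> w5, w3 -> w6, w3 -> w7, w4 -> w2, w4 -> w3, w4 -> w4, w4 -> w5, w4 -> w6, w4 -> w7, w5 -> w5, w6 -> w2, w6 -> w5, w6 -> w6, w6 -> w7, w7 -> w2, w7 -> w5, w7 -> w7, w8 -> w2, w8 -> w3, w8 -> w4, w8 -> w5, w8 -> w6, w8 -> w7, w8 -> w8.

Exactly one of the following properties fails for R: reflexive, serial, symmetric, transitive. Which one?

Reflexive: yes — every world is R-related to itself.
Serial: yes — every world has a successor (e.g. w1 R w1).
Symmetric: no — w1 R w2 but not w2 R w1.
Transitive: yes — every two-step R-path is closed by a direct edge.
Only symmetric fails.

symmetric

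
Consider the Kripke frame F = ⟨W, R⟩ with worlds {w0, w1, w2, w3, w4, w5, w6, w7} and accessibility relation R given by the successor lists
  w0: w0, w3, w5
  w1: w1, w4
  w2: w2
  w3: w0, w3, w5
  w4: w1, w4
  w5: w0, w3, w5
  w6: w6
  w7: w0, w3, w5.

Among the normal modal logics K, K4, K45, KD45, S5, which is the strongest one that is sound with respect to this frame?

Transitive (axiom 4): yes — every two-step R-path is closed by a direct edge.
Euclidean (axiom 5): yes — any two successors of a common world are R-related.
Serial (axiom D): yes — every world has a successor (e.g. w0 R w0).
Reflexive (axiom T): no — w7 is not related to itself.
So F validates K, K4, K45, KD45; S5 would additionally require R to be reflexive. The strongest is KD45.

KD45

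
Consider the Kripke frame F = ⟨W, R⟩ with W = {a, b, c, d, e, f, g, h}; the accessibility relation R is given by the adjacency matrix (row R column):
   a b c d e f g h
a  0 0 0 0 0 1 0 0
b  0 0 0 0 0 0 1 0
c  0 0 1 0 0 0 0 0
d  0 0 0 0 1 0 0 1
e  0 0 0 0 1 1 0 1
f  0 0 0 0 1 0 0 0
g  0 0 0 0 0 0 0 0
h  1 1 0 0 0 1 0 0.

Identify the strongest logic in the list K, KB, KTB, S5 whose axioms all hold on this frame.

K

Symmetric (axiom B): no — a R f but not f R a.
Reflexive (axiom T): no — a is not related to itself.
Euclidean (axiom 5): no — d R h and d R e, but not h R e.
So F validates K; KB would additionally require R to be symmetric. The strongest is K.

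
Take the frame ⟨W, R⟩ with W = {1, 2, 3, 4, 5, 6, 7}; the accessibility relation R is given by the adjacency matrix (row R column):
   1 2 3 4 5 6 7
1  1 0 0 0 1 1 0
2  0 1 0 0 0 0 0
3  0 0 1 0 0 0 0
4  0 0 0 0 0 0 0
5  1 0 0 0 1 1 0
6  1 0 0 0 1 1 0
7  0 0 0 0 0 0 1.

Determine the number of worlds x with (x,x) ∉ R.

Enumerating: 4.

1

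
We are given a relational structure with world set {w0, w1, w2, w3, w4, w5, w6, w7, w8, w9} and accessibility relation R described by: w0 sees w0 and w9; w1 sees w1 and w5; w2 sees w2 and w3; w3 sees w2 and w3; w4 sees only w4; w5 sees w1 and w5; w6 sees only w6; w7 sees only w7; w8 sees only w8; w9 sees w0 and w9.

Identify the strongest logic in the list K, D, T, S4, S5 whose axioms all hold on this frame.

Serial (axiom D): yes — every world has a successor (e.g. w0 R w0).
Reflexive (axiom T): yes — every world is R-related to itself.
Transitive (axiom 4): yes — every two-step R-path is closed by a direct edge.
Euclidean (axiom 5): yes — any two successors of a common world are R-related.
So F validates K, D, T, S4, S5. The strongest is S5.

S5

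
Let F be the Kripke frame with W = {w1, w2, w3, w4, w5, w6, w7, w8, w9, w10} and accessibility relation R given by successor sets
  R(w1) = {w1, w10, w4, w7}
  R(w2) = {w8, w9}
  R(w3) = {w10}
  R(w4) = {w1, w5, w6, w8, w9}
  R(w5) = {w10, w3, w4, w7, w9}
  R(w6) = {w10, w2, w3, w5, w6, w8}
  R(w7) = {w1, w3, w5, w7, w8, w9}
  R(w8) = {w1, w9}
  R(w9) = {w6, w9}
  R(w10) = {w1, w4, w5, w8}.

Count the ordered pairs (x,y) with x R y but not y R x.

Enumerating: (w10,w4), (w10,w8), (w2,w8), (w2,w9), (w3,w10), (w4,w6), (w4,w8), (w4,w9), (w5,w3), (w5,w9), (w6,w10), (w6,w2), … and 9 more.
Total: 21.

21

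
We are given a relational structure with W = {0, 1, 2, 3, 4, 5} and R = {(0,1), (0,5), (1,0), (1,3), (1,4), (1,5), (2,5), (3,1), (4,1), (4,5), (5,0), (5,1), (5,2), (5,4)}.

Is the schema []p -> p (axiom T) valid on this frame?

Axiom T corresponds to the accessibility relation being reflexive.
Reflexive: no — 0 is not related to itself.

No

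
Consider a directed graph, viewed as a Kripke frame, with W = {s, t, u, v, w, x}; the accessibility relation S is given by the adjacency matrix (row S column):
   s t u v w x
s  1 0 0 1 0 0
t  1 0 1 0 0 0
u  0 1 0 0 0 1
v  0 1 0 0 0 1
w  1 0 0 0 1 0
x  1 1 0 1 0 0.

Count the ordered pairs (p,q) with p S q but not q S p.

Enumerating: (s,v), (t,s), (u,x), (v,t), (w,s), (x,s), (x,t).

7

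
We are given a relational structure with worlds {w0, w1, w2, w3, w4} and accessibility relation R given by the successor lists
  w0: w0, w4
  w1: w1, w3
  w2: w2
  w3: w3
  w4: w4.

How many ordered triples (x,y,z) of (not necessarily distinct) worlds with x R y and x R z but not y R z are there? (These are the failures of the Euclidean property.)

Enumerating: (w0,w4,w0), (w1,w3,w1).

2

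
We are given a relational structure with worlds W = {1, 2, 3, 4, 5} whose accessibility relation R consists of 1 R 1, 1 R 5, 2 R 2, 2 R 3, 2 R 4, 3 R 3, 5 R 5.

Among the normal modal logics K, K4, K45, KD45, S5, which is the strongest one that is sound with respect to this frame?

Transitive (axiom 4): yes — every two-step R-path is closed by a direct edge.
Euclidean (axiom 5): no — 2 R 3 and 2 R 4, but not 3 R 4.
Serial (axiom D): no — 4 has no R-successor.
Reflexive (axiom T): no — 4 is not related to itself.
So F validates K, K4; K45 would additionally require R to be Euclidean. The strongest is K4.

K4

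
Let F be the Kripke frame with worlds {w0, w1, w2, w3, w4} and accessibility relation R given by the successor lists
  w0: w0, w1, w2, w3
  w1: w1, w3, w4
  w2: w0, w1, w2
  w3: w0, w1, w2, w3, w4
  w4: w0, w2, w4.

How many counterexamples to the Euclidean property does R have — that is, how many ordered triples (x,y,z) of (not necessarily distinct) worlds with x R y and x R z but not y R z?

16

Enumerating: (w0,w1,w0), (w0,w1,w2), (w0,w2,w3), (w1,w4,w1), (w1,w4,w3), (w2,w1,w0), (w2,w1,w2), (w3,w0,w4), (w3,w1,w0), (w3,w1,w2), (w3,w2,w3), (w3,w2,w4), (w3,w4,w1), (w3,w4,w3), (w4,w0,w4), (w4,w2,w4).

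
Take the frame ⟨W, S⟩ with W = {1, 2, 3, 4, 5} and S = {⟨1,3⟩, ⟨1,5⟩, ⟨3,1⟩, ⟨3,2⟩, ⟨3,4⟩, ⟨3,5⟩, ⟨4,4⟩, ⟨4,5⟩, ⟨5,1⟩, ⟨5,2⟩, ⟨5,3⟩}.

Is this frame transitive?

Transitive: no — 1 S 3 and 3 S 2, but not 1 S 2.

No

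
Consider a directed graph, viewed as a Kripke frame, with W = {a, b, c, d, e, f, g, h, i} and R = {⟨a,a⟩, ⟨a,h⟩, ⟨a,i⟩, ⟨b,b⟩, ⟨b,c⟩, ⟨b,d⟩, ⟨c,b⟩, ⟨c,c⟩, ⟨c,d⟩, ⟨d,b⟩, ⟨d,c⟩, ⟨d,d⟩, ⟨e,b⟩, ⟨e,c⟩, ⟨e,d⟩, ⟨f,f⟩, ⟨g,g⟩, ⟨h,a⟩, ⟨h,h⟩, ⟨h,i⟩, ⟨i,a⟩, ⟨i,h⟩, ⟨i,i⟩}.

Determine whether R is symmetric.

Symmetric: no — e R b but not b R e.

No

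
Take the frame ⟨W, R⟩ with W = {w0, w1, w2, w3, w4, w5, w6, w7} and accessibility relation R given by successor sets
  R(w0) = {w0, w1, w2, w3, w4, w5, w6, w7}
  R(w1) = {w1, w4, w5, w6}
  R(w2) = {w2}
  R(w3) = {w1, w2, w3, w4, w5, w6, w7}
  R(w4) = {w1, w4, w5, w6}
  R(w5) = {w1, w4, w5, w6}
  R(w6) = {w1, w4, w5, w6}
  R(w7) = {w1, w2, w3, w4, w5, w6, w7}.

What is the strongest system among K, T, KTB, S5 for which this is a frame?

Reflexive (axiom T): yes — every world is R-related to itself.
Symmetric (axiom B): no — w0 R w1 but not w1 R w0.
Euclidean (axiom 5): no — w0 R w1 and w0 R w2, but not w1 R w2.
So F validates K, T; KTB would additionally require R to be symmetric. The strongest is T.

T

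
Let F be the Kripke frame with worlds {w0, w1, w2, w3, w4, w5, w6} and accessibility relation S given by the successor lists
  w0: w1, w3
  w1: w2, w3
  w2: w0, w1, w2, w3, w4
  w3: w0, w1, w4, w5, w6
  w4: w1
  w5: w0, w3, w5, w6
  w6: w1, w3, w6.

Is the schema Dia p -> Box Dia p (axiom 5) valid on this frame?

Axiom 5 corresponds to the accessibility relation being Euclidean.
Euclidean: no — w1 S w3 and w1 S w2, but not w3 S w2.

No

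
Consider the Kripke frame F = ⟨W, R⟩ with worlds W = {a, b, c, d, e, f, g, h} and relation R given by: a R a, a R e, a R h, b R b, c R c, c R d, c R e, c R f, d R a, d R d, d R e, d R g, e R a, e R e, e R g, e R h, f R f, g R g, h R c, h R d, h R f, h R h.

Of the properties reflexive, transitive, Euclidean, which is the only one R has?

Reflexive: yes — every world is R-related to itself.
Transitive: no — a R e and e R g, but not a R g.
Euclidean: no — a R h and a R e, but not h R e.
Only reflexive holds.

reflexive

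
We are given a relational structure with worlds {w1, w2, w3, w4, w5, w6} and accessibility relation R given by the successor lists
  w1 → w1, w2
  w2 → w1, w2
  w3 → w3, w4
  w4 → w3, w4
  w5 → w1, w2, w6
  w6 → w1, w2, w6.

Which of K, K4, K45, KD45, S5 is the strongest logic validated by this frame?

K4

Transitive (axiom 4): yes — every two-step R-path is closed by a direct edge.
Euclidean (axiom 5): no — w5 R w1 and w5 R w6, but not w1 R w6.
Serial (axiom D): yes — every world has a successor (e.g. w1 R w1).
Reflexive (axiom T): no — w5 is not related to itself.
So F validates K, K4; K45 would additionally require R to be Euclidean. The strongest is K4.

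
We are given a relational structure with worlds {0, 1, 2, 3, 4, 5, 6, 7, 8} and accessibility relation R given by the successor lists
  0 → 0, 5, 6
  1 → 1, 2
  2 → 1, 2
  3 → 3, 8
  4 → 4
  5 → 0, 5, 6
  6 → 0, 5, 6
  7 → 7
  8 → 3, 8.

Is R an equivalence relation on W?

Reflexive: yes — every world is R-related to itself.
Symmetric: yes — every pair in R has its reverse in R.
Transitive: yes — every two-step R-path is closed by a direct edge.
So R is an equivalence relation.

Yes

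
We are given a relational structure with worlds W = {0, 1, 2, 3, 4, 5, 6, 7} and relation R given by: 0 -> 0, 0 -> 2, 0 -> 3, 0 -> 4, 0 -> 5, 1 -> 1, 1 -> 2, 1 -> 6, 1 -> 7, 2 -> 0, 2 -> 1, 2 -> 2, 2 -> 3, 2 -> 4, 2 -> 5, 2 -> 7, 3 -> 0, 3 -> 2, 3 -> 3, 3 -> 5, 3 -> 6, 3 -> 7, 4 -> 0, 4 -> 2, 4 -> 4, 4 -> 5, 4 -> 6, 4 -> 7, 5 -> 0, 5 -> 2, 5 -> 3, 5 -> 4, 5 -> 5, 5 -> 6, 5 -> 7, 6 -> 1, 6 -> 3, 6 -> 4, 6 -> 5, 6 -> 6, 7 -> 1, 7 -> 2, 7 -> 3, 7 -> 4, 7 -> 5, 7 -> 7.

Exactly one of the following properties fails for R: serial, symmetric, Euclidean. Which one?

Serial: yes — every world has a successor (e.g. 0 R 0).
Symmetric: yes — every pair in R has its reverse in R.
Euclidean: no — 0 R 3 and 0 R 4, but not 3 R 4.
Only Euclidean fails.

Euclidean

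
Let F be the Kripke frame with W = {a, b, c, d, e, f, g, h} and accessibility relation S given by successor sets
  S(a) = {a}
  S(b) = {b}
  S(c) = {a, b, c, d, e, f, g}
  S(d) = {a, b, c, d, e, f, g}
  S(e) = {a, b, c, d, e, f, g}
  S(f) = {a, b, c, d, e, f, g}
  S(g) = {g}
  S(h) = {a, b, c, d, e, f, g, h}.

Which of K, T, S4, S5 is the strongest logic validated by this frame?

S4

Reflexive (axiom T): yes — every world is S-related to itself.
Transitive (axiom 4): yes — every two-step S-path is closed by a direct edge.
Euclidean (axiom 5): no — c S a and c S b, but not a S b.
So F validates K, T, S4; S5 would additionally require S to be Euclidean. The strongest is S4.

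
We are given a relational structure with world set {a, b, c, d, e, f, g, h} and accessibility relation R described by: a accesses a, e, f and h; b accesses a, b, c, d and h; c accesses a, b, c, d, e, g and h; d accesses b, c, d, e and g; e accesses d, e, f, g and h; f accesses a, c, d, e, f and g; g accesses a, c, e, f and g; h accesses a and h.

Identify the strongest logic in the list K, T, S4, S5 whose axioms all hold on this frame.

T

Reflexive (axiom T): yes — every world is R-related to itself.
Transitive (axiom 4): no — a R e and e R d, but not a R d.
Euclidean (axiom 5): no — a R f and a R h, but not f R h.
So F validates K, T; S4 would additionally require R to be transitive. The strongest is T.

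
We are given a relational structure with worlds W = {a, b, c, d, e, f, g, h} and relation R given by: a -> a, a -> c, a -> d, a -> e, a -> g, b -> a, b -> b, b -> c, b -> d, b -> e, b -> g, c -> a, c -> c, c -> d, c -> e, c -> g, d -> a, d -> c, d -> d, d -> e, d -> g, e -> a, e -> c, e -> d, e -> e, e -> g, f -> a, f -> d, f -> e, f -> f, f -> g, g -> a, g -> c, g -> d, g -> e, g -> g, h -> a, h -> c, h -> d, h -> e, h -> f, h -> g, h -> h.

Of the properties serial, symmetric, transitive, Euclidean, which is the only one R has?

serial

Serial: yes — every world has a successor (e.g. a R a).
Symmetric: no — b R a but not a R b.
Transitive: no — f R a and a R c, but not f R c.
Euclidean: no — h R a and h R f, but not a R f.
Only serial holds.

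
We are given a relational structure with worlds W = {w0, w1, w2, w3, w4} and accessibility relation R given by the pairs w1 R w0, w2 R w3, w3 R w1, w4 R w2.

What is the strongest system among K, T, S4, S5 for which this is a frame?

Reflexive (axiom T): no — w0 is not related to itself.
Transitive (axiom 4): no — w2 R w3 and w3 R w1, but not w2 R w1.
Euclidean (axiom 5): no — w1 R w0 and w1 R w0, but not w0 R w0.
So F validates K; T would additionally require R to be reflexive. The strongest is K.

K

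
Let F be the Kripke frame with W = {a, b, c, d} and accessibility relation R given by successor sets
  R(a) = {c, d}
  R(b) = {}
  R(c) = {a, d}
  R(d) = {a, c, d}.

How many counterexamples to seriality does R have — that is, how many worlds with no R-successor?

1

Enumerating: b.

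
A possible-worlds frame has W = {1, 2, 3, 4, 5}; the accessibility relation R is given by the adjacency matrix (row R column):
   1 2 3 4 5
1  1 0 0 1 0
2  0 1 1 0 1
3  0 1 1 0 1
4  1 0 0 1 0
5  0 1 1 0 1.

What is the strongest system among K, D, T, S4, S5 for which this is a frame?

Serial (axiom D): yes — every world has a successor (e.g. 1 R 1).
Reflexive (axiom T): yes — every world is R-related to itself.
Transitive (axiom 4): yes — every two-step R-path is closed by a direct edge.
Euclidean (axiom 5): yes — any two successors of a common world are R-related.
So F validates K, D, T, S4, S5. The strongest is S5.

S5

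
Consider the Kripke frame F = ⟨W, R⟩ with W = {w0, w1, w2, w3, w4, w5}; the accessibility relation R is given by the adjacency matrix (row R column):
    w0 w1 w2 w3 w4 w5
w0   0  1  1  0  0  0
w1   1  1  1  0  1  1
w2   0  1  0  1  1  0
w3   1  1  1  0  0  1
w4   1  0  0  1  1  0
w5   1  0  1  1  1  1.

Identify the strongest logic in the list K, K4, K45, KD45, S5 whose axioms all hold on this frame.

Transitive (axiom 4): no — w0 R w1 and w1 R w4, but not w0 R w4.
Euclidean (axiom 5): no — w1 R w0 and w1 R w4, but not w0 R w4.
Serial (axiom D): yes — every world has a successor (e.g. w0 R w1).
Reflexive (axiom T): no — w0 is not related to itself.
So F validates K; K4 would additionally require R to be transitive. The strongest is K.

K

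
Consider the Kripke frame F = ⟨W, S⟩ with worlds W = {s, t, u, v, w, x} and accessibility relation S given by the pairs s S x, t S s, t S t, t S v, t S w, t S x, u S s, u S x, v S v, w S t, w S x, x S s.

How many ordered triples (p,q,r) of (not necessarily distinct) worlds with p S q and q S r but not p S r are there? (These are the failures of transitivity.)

Enumerating: (s,x,s), (w,t,s), (w,t,v), (w,t,w), (w,x,s), (x,s,x).

6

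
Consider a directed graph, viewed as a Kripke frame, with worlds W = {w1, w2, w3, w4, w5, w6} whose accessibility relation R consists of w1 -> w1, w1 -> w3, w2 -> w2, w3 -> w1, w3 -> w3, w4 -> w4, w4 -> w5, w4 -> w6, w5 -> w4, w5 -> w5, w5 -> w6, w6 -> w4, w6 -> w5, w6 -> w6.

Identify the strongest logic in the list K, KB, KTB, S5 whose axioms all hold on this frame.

Symmetric (axiom B): yes — every pair in R has its reverse in R.
Reflexive (axiom T): yes — every world is R-related to itself.
Euclidean (axiom 5): yes — any two successors of a common world are R-related.
So F validates K, KB, KTB, S5. The strongest is S5.

S5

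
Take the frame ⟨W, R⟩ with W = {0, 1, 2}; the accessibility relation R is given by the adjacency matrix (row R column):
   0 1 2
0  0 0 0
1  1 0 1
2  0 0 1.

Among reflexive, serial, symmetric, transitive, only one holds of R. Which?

transitive

Reflexive: no — 0 is not related to itself.
Serial: no — 0 has no R-successor.
Symmetric: no — 1 R 0 but not 0 R 1.
Transitive: yes — every two-step R-path is closed by a direct edge.
Only transitive holds.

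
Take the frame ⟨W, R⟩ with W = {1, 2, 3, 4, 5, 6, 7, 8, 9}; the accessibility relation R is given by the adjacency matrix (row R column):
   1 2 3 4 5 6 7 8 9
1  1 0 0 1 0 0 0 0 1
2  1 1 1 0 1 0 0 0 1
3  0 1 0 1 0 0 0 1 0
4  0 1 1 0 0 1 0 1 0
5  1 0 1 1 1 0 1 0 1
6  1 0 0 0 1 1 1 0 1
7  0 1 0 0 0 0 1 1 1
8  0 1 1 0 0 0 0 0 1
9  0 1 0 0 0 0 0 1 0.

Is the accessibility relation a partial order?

No

Reflexive: no — 3 is not related to itself.
Transitive: no — 1 R 4 and 4 R 2, but not 1 R 2.
Antisymmetric: no — 2 R 3 and 3 R 2 with 2 ≠ 3.
So R is not a partial order.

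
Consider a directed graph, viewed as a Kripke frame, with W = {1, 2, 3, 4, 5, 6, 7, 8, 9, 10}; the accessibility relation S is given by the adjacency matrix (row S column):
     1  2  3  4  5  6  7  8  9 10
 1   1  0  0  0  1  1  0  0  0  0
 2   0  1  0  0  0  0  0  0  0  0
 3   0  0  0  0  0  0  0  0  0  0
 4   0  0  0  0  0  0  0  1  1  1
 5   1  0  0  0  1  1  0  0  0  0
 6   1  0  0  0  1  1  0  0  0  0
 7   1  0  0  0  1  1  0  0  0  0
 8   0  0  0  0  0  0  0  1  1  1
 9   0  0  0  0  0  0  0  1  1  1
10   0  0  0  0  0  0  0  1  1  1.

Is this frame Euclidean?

Yes

Euclidean: yes — any two successors of a common world are S-related.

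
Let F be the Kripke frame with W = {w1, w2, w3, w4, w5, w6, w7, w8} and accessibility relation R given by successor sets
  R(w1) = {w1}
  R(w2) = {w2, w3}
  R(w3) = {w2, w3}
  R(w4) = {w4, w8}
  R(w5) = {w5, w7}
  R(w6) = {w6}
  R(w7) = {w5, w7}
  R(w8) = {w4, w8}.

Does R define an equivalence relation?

Yes

Reflexive: yes — every world is R-related to itself.
Symmetric: yes — every pair in R has its reverse in R.
Transitive: yes — every two-step R-path is closed by a direct edge.
So R is an equivalence relation.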